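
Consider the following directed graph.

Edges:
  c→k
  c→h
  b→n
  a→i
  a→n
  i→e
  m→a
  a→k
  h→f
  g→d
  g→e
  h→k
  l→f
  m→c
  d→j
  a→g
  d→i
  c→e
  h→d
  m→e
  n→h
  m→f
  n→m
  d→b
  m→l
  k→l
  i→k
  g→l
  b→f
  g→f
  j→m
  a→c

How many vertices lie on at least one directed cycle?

9

A vertex is on a directed cycle iff it belongs to a strongly connected component of size ≥ 2 (or has a self-loop).
The vertices on cycles are {a, b, c, d, g, h, j, m, n} — 9 in total.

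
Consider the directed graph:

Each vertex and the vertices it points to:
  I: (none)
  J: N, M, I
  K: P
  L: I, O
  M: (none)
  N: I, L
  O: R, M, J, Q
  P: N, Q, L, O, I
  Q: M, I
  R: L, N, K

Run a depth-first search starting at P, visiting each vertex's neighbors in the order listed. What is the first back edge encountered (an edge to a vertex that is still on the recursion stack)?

DFS from P (visiting each vertex's neighbors in the order listed); mark gray on enter, black on exit:
P gray
  N gray
    I gray
    I black
    L gray
      L→I: I black — skip
      O gray
        R gray
          R→L: L is gray → back edge
First back edge: R → L.

R→L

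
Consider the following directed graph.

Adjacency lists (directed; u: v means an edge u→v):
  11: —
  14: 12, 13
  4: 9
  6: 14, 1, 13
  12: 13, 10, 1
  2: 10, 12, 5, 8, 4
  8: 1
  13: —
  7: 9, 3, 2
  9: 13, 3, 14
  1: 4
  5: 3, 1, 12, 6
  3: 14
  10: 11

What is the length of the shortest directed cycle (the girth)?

5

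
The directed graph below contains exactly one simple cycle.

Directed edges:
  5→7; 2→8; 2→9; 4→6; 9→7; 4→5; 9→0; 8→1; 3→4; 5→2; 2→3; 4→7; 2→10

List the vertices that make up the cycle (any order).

DFS with gray/black marking from 2:
2 gray
  9 gray
    7 gray
    7 black
    0 gray
    0 black
  9 black
  8 gray
    1 gray
    1 black
  8 black
  3 gray
    4 gray
      6 gray
      6 black
      5 gray
        5→7: 7 black — skip
        5→2: 2 is gray → back edge
Back edge closes the cycle 2 → 3 → 4 → 5 → 2; its vertices are {2, 3, 4, 5}.

2, 3, 4, 5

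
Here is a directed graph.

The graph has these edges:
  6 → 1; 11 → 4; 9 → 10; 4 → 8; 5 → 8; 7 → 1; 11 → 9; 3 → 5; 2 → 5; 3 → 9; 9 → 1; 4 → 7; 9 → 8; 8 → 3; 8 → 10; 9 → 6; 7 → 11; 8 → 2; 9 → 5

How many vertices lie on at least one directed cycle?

A vertex is on a directed cycle iff it belongs to a strongly connected component of size ≥ 2 (or has a self-loop).
The vertices on cycles are {2, 3, 4, 5, 7, 8, 9, 11} — 8 in total.

8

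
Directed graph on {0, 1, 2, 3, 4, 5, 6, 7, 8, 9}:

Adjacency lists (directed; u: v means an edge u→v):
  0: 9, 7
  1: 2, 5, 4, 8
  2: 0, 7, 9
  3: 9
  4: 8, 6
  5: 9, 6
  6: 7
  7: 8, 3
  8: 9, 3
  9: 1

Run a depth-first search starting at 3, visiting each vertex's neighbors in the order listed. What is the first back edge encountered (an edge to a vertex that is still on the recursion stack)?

0→9

DFS from 3 (visiting each vertex's neighbors in the order listed); mark gray on enter, black on exit:
3 gray
  9 gray
    1 gray
      2 gray
        0 gray
          0→9: 9 is gray → back edge
First back edge: 0 → 9.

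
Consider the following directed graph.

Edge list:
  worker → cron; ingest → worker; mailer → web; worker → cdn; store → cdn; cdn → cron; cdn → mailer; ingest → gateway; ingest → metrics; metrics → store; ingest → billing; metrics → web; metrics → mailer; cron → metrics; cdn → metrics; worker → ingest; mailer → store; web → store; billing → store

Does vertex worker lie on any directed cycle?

worker is on a cycle iff worker can reach itself via ≥1 edge.
worker → ingest → worker — yes.

Yes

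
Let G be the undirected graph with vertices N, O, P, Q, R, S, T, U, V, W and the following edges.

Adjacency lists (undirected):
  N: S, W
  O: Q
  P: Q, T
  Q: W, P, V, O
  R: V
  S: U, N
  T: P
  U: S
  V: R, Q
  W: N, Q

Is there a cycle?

No

DFS, tracking each vertex's parent; an edge to a visited non-parent vertex closes a cycle.
Start from U:
visit U (parent –)
  visit S (parent U)
    S–U: parent, skip
    visit N (parent S)
      N–S: parent, skip
      visit W (parent N)
        W–N: parent, skip
        visit Q (parent W)
          Q–W: parent, skip
          visit P (parent Q)
            P–Q: parent, skip
            visit T (parent P)
              T–P: parent, skip
          visit V (parent Q)
            visit R (parent V)
              R–V: parent, skip
            V–Q: parent, skip
          visit O (parent Q)
            O–Q: parent, skip
No non-parent visited neighbor found — the graph is a forest.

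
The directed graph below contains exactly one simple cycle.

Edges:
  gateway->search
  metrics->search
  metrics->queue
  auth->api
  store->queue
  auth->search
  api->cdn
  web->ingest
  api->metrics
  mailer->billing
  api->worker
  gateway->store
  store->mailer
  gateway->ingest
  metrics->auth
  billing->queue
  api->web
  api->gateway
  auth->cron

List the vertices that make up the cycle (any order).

DFS with gray/black marking from auth:
auth gray
  cron gray
  cron black
  api gray
    web gray
      ingest gray
      ingest black
    web black
    gateway gray
      search gray
      search black
      gateway→ingest: ingest black — skip
      store gray
        mailer gray
          billing gray
            queue gray
            queue black
          billing black
        mailer black
        store→queue: queue black — skip
      store black
    gateway black
    metrics gray
      metrics→search: search black — skip
      metrics→auth: auth is gray → back edge
Back edge closes the cycle auth → api → metrics → auth; its vertices are {api, auth, metrics}.

api, auth, metrics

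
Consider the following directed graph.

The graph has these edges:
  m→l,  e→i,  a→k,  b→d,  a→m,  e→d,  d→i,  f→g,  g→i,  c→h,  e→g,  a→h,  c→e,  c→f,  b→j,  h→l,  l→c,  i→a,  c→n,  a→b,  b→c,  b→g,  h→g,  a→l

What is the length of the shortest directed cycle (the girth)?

For each vertex v, BFS finds the shortest path from v back to v.
The shortest such closed walk is c → h → l → c, length 3.

3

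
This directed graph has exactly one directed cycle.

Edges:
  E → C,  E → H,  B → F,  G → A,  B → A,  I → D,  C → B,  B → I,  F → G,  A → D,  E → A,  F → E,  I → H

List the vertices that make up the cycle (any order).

B, C, E, F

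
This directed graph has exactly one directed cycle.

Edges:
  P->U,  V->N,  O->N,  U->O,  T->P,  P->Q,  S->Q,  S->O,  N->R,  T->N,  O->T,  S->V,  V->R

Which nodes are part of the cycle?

O, P, T, U

DFS with gray/black marking from O:
O gray
  T gray
    P gray
      Q gray
      Q black
      U gray
        U→O: O is gray → back edge
Back edge closes the cycle O → T → P → U → O; its vertices are {O, P, T, U}.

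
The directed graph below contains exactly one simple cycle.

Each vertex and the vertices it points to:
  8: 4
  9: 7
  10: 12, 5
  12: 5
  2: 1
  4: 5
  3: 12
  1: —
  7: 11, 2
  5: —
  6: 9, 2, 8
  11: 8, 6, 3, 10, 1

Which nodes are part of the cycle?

6, 7, 9, 11

DFS with gray/black marking from 9:
9 gray
  7 gray
    11 gray
      8 gray
        4 gray
          5 gray
          5 black
        4 black
      8 black
      6 gray
        6→9: 9 is gray → back edge
Back edge closes the cycle 9 → 7 → 11 → 6 → 9; its vertices are {6, 7, 9, 11}.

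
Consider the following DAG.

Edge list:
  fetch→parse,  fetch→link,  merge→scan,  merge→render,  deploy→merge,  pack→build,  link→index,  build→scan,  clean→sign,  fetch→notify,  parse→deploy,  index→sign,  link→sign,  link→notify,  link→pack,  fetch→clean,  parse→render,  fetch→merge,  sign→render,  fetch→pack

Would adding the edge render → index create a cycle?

Adding render→index creates a cycle iff index can already reach render.
Path from index: index → sign → render.
So index → … → render → index is a cycle.

Yes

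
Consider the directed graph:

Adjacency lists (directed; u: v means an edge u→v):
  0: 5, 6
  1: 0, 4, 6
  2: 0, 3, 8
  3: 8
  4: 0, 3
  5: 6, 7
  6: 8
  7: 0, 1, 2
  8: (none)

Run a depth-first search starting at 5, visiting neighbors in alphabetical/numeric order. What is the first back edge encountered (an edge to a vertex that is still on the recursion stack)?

DFS from 5 (visiting neighbors in alphabetical/numeric order); mark gray on enter, black on exit:
5 gray
  6 gray
    8 gray
    8 black
  6 black
  7 gray
    0 gray
      0→5: 5 is gray → back edge
First back edge: 0 → 5.

0→5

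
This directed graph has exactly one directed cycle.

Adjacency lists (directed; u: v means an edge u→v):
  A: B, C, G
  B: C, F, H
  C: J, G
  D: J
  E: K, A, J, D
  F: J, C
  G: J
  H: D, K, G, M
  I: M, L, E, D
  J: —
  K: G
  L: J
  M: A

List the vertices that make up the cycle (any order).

A, B, H, M

DFS with gray/black marking from M:
M gray
  A gray
    B gray
      C gray
        J gray
        J black
        G gray
          G→J: J black — skip
        G black
      C black
      F gray
        F→J: J black — skip
        F→C: C black — skip
      F black
      H gray
        D gray
          D→J: J black — skip
        D black
        K gray
          K→G: G black — skip
        K black
        H→G: G black — skip
        H→M: M is gray → back edge
Back edge closes the cycle M → A → B → H → M; its vertices are {A, B, H, M}.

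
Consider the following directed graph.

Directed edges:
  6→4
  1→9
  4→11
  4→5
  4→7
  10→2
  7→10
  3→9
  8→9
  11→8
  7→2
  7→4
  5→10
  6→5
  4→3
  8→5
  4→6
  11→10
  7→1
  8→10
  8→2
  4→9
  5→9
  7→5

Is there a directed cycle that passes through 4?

Yes

4 is on a cycle iff 4 can reach itself via ≥1 edge.
4 → 6 → 4 — yes.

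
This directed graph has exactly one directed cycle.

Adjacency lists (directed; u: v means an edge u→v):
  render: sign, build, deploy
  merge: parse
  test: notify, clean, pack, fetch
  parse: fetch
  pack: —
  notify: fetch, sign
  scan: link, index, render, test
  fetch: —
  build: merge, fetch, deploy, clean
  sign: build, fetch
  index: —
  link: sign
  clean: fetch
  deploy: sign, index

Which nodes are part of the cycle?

DFS with gray/black marking from build:
build gray
  merge gray
    parse gray
      fetch gray
      fetch black
    parse black
  merge black
  build→fetch: fetch black — skip
  deploy gray
    sign gray
      sign→build: build is gray → back edge
Back edge closes the cycle build → deploy → sign → build; its vertices are {sign, build, deploy}.

sign, build, deploy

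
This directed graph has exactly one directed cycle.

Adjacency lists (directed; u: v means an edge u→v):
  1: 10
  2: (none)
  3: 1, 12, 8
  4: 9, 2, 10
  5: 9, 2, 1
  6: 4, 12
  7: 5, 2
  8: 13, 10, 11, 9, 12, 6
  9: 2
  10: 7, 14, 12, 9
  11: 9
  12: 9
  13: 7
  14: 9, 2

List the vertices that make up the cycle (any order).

1, 5, 7, 10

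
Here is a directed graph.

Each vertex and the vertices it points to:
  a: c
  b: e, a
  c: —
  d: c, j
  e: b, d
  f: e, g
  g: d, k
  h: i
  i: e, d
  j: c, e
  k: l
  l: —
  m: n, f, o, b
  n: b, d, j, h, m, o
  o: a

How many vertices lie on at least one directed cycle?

A vertex is on a directed cycle iff it belongs to a strongly connected component of size ≥ 2 (or has a self-loop).
The vertices on cycles are {b, d, e, j, m, n} — 6 in total.

6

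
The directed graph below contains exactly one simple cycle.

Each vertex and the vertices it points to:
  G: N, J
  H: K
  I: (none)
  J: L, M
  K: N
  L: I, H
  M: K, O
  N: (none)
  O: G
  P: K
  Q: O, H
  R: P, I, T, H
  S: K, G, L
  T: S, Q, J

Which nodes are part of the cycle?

G, J, M, O

DFS with gray/black marking from J:
J gray
  L gray
    I gray
    I black
    H gray
      K gray
        N gray
        N black
      K black
    H black
  L black
  M gray
    M→K: K black — skip
    O gray
      G gray
        G→N: N black — skip
        G→J: J is gray → back edge
Back edge closes the cycle J → M → O → G → J; its vertices are {G, J, M, O}.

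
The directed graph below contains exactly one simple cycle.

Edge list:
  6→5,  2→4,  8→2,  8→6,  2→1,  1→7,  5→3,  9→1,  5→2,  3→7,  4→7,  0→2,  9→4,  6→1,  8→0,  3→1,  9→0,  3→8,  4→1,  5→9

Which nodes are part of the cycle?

3, 5, 6, 8

DFS with gray/black marking from 5:
5 gray
  9 gray
    0 gray
      2 gray
        4 gray
          1 gray
            7 gray
            7 black
          1 black
          4→7: 7 black — skip
        4 black
        2→1: 1 black — skip
      2 black
    0 black
    9→4: 4 black — skip
    9→1: 1 black — skip
  9 black
  5→2: 2 black — skip
  3 gray
    3→1: 1 black — skip
    3→7: 7 black — skip
    8 gray
      8→2: 2 black — skip
      6 gray
        6→1: 1 black — skip
        6→5: 5 is gray → back edge
Back edge closes the cycle 5 → 3 → 8 → 6 → 5; its vertices are {3, 5, 6, 8}.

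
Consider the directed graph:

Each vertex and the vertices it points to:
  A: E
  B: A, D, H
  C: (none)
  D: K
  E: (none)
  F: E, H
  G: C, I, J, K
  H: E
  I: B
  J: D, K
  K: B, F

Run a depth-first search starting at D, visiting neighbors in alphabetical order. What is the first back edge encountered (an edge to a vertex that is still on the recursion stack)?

DFS from D (visiting neighbors in alphabetical order); mark gray on enter, black on exit:
D gray
  K gray
    B gray
      A gray
        E gray
        E black
      A black
      B→D: D is gray → back edge
First back edge: B → D.

B→D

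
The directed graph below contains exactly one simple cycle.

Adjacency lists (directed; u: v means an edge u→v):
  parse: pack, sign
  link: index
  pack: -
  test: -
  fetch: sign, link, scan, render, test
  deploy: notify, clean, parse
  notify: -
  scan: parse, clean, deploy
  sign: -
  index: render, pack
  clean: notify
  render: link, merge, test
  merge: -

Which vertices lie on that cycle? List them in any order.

link, index, render

DFS with gray/black marking from render:
render gray
  link gray
    index gray
      index→render: render is gray → back edge
Back edge closes the cycle render → link → index → render; its vertices are {link, index, render}.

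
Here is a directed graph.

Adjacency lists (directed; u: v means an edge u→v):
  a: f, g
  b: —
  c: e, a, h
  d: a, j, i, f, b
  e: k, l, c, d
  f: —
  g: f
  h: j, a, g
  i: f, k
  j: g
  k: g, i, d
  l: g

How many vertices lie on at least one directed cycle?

5

A vertex is on a directed cycle iff it belongs to a strongly connected component of size ≥ 2 (or has a self-loop).
The vertices on cycles are {c, d, e, i, k} — 5 in total.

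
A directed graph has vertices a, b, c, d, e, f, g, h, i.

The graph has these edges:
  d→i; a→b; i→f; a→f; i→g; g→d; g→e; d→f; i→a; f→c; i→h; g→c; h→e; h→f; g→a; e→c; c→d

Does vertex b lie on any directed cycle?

b lies on a cycle iff there is a path from b back to itself.
Exploring from b, it never reaches itself; equivalently, its strongly connected component is a singleton.

No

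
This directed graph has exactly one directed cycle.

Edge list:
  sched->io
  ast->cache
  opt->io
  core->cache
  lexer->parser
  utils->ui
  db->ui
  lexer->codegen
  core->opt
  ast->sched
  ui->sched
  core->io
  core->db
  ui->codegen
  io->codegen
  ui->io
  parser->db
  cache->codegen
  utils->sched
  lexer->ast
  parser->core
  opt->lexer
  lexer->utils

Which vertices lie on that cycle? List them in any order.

DFS with gray/black marking from lexer:
lexer gray
  codegen gray
  codegen black
  utils gray
    sched gray
      io gray
        io→codegen: codegen black — skip
      io black
    sched black
    ui gray
      ui→io: io black — skip
      ui→codegen: codegen black — skip
      ui→sched: sched black — skip
    ui black
  utils black
  ast gray
    ast→sched: sched black — skip
    cache gray
      cache→codegen: codegen black — skip
    cache black
  ast black
  parser gray
    db gray
      db→ui: ui black — skip
    db black
    core gray
      opt gray
        opt→io: io black — skip
        opt→lexer: lexer is gray → back edge
Back edge closes the cycle lexer → parser → core → opt → lexer; its vertices are {opt, core, lexer, parser}.

opt, core, lexer, parser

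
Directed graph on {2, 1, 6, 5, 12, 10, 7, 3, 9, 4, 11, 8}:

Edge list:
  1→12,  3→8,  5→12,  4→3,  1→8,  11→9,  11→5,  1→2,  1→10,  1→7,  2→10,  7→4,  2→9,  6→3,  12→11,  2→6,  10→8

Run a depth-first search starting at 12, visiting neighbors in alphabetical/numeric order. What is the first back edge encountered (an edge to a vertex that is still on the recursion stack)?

5→12

DFS from 12 (visiting neighbors in alphabetical/numeric order); mark gray on enter, black on exit:
12 gray
  11 gray
    5 gray
      5→12: 12 is gray → back edge
First back edge: 5 → 12.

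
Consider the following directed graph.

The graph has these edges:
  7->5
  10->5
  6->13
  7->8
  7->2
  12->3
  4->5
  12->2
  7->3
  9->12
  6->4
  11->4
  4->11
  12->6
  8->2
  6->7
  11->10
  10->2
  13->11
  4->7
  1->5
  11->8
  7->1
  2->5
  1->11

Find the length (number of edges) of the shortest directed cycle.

For each vertex v, BFS finds the shortest path from v back to v.
The shortest such closed walk is 4 → 11 → 4, length 2.

2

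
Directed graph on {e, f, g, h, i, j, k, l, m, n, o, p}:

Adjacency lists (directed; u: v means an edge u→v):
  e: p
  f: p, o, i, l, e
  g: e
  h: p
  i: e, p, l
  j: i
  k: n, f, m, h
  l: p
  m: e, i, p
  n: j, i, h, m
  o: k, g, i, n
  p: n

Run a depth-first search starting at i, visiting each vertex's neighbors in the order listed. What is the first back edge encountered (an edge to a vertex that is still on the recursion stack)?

DFS from i (visiting each vertex's neighbors in the order listed); mark gray on enter, black on exit:
i gray
  e gray
    p gray
      n gray
        j gray
          j→i: i is gray → back edge
First back edge: j → i.

j->i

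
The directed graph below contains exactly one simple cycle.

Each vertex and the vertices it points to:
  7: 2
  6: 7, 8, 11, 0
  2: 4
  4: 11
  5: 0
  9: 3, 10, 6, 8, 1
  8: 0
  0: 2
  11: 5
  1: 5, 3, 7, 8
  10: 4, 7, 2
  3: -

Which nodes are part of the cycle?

0, 2, 4, 5, 11

DFS with gray/black marking from 11:
11 gray
  5 gray
    0 gray
      2 gray
        4 gray
          4→11: 11 is gray → back edge
Back edge closes the cycle 11 → 5 → 0 → 2 → 4 → 11; its vertices are {0, 2, 4, 5, 11}.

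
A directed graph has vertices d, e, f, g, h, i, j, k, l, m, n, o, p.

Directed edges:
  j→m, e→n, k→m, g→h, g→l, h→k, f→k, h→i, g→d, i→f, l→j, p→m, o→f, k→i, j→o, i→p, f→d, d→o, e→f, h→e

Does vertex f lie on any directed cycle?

Yes

f is on a cycle iff f can reach itself via ≥1 edge.
f → k → i → f — yes.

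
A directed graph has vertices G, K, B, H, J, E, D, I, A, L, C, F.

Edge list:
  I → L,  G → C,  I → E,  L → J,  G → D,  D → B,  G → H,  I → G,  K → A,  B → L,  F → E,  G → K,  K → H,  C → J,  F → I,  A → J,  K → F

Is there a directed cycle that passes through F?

F is on a cycle iff F can reach itself via ≥1 edge.
F → I → G → K → F — yes.

Yes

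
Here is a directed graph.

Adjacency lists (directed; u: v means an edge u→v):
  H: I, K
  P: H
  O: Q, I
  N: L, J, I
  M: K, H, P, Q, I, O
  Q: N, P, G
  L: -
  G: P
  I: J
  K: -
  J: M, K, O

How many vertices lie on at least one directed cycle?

A vertex is on a directed cycle iff it belongs to a strongly connected component of size ≥ 2 (or has a self-loop).
The vertices on cycles are {G, H, I, J, M, N, O, P, Q} — 9 in total.

9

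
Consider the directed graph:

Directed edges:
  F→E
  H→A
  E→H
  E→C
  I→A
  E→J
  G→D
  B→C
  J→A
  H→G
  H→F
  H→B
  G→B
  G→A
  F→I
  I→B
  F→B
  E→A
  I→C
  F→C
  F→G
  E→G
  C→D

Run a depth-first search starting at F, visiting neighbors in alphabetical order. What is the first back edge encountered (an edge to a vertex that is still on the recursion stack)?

DFS from F (visiting neighbors in alphabetical order); mark gray on enter, black on exit:
F gray
  B gray
    C gray
      D gray
      D black
    C black
  B black
  F→C: C black — skip
  E gray
    A gray
    A black
    E→C: C black — skip
    G gray
      G→A: A black — skip
      G→B: B black — skip
      G→D: D black — skip
    G black
    H gray
      H→A: A black — skip
      H→B: B black — skip
      H→F: F is gray → back edge
First back edge: H → F.

H->F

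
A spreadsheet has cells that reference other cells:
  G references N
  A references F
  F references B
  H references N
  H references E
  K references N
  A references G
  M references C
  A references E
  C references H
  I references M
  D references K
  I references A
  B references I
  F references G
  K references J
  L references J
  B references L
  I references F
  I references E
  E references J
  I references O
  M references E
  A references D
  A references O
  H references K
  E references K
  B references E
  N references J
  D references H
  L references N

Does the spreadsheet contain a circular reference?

Yes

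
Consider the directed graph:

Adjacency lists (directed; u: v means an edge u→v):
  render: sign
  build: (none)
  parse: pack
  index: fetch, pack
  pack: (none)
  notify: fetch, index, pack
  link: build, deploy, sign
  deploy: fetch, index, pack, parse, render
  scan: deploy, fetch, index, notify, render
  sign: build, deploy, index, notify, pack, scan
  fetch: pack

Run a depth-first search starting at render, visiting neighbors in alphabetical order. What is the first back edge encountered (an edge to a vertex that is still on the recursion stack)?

deploy→render

DFS from render (visiting neighbors in alphabetical order); mark gray on enter, black on exit:
render gray
  sign gray
    build gray
    build black
    deploy gray
      fetch gray
        pack gray
        pack black
      fetch black
      index gray
        index→fetch: fetch black — skip
        index→pack: pack black — skip
      index black
      deploy→pack: pack black — skip
      parse gray
        parse→pack: pack black — skip
      parse black
      deploy→render: render is gray → back edge
First back edge: deploy → render.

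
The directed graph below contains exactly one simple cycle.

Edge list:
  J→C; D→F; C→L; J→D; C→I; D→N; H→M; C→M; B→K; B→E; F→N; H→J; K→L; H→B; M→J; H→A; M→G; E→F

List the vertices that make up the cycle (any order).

DFS with gray/black marking from M:
M gray
  G gray
  G black
  J gray
    C gray
      C→M: M is gray → back edge
Back edge closes the cycle M → J → C → M; its vertices are {C, J, M}.

C, J, M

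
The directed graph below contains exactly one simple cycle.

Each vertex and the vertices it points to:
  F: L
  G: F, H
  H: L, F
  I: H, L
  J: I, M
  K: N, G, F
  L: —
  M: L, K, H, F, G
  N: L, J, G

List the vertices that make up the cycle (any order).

J, K, M, N

DFS with gray/black marking from J:
J gray
  I gray
    H gray
      L gray
      L black
      F gray
        F→L: L black — skip
      F black
    H black
    I→L: L black — skip
  I black
  M gray
    M→L: L black — skip
    K gray
      N gray
        N→L: L black — skip
        N→J: J is gray → back edge
Back edge closes the cycle J → M → K → N → J; its vertices are {J, K, M, N}.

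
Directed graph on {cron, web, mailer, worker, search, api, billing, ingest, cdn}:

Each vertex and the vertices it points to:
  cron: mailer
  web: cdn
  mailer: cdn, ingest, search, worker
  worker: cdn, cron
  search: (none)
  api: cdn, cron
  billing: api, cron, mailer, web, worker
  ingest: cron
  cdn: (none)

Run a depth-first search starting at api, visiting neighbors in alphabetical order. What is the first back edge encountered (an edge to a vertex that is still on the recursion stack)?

DFS from api (visiting neighbors in alphabetical order); mark gray on enter, black on exit:
api gray
  cdn gray
  cdn black
  cron gray
    mailer gray
      mailer→cdn: cdn black — skip
      ingest gray
        ingest→cron: cron is gray → back edge
First back edge: ingest → cron.

ingest->cron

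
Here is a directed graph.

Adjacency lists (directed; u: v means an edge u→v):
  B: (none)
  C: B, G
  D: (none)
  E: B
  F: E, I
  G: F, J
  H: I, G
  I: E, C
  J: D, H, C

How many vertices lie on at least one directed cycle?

6

A vertex is on a directed cycle iff it belongs to a strongly connected component of size ≥ 2 (or has a self-loop).
The vertices on cycles are {C, F, G, H, I, J} — 6 in total.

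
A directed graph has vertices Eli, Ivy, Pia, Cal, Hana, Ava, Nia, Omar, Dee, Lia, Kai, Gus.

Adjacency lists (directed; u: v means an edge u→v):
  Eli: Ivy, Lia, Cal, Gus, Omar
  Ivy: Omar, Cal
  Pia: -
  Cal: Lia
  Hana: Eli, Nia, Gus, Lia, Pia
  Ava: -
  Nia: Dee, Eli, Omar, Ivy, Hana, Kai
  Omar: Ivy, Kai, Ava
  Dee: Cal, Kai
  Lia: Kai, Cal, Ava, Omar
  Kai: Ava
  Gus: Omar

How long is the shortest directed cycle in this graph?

2

For each vertex v, BFS finds the shortest path from v back to v.
The shortest such closed walk is Hana → Nia → Hana, length 2.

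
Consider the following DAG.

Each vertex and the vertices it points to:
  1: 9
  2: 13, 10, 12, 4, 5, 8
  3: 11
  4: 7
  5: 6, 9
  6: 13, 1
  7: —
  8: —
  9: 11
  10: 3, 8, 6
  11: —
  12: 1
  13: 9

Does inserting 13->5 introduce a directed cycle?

Adding 13→5 creates a cycle iff 5 can already reach 13.
Path from 5: 5 → 6 → 13.
So 5 → … → 13 → 5 is a cycle.

Yes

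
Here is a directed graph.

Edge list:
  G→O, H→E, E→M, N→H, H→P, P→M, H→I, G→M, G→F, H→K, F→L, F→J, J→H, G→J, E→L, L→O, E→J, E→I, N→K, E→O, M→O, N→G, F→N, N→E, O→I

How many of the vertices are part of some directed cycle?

6

A vertex is on a directed cycle iff it belongs to a strongly connected component of size ≥ 2 (or has a self-loop).
The vertices on cycles are {E, F, G, H, J, N} — 6 in total.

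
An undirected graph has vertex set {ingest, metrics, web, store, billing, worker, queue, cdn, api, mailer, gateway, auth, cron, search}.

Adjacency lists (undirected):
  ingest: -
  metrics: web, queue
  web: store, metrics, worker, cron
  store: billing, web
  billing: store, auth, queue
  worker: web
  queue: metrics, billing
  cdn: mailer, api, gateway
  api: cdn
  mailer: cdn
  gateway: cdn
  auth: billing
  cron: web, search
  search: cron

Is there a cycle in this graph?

Yes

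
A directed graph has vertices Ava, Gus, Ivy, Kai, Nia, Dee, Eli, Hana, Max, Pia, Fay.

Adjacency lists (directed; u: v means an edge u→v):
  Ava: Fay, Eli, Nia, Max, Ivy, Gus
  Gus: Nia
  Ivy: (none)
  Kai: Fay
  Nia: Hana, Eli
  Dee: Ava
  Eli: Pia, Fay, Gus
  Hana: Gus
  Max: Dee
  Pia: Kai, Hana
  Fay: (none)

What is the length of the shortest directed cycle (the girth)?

For each vertex v, BFS finds the shortest path from v back to v.
The shortest such closed walk is Ava → Max → Dee → Ava, length 3.

3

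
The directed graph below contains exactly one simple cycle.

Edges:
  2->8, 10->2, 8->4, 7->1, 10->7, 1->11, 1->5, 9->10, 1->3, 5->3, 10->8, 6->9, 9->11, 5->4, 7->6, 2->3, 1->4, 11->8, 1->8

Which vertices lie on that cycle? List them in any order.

DFS with gray/black marking from 10:
10 gray
  7 gray
    1 gray
      5 gray
        3 gray
        3 black
        4 gray
        4 black
      5 black
      11 gray
        8 gray
          8→4: 4 black — skip
        8 black
      11 black
      1→8: 8 black — skip
      1→3: 3 black — skip
      1→4: 4 black — skip
    1 black
    6 gray
      9 gray
        9→10: 10 is gray → back edge
Back edge closes the cycle 10 → 7 → 6 → 9 → 10; its vertices are {6, 7, 9, 10}.

6, 7, 9, 10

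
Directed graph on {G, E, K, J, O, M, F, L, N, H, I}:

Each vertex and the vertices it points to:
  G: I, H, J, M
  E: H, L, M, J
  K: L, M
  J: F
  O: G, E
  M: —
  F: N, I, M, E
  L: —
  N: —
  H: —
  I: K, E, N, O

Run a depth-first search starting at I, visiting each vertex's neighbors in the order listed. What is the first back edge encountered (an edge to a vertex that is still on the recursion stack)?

F->I

DFS from I (visiting each vertex's neighbors in the order listed); mark gray on enter, black on exit:
I gray
  K gray
    L gray
    L black
    M gray
    M black
  K black
  E gray
    H gray
    H black
    E→L: L black — skip
    E→M: M black — skip
    J gray
      F gray
        N gray
        N black
        F→I: I is gray → back edge
First back edge: F → I.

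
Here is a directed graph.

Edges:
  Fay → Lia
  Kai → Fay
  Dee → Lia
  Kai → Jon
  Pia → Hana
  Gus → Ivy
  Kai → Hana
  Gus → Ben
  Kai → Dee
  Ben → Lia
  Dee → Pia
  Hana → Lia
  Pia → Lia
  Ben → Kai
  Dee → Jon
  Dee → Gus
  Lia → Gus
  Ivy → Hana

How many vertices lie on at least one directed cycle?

A vertex is on a directed cycle iff it belongs to a strongly connected component of size ≥ 2 (or has a self-loop).
The vertices on cycles are {Ben, Dee, Fay, Gus, Ivy, Kai, Lia, Pia, Hana} — 9 in total.

9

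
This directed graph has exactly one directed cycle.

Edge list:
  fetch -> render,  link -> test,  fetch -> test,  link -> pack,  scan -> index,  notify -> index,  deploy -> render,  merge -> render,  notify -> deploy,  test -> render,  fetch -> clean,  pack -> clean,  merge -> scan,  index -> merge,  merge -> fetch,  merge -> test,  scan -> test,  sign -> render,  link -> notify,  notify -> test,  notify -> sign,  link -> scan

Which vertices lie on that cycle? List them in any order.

scan, index, merge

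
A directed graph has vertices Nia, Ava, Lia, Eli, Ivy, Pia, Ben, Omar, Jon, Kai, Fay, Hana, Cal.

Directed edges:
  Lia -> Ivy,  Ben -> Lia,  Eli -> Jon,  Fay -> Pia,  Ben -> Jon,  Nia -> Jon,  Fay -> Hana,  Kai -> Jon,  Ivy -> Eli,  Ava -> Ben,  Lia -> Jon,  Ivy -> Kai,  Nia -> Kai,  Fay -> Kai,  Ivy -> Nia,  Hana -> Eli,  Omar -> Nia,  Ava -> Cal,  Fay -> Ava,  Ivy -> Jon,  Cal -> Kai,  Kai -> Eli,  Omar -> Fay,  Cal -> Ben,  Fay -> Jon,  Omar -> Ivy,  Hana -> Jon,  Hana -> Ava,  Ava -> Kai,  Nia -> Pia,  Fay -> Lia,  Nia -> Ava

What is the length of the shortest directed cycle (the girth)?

For each vertex v, BFS finds the shortest path from v back to v.
The shortest such closed walk is Ivy → Nia → Ava → Ben → Lia → Ivy, length 5.

5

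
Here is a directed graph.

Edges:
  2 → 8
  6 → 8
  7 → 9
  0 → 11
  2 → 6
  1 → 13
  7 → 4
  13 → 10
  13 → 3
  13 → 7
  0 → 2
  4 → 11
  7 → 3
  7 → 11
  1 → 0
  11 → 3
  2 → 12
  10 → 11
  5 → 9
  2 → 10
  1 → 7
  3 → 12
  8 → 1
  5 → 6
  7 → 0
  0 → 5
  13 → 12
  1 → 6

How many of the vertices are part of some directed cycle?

8

A vertex is on a directed cycle iff it belongs to a strongly connected component of size ≥ 2 (or has a self-loop).
The vertices on cycles are {0, 1, 2, 5, 6, 7, 8, 13} — 8 in total.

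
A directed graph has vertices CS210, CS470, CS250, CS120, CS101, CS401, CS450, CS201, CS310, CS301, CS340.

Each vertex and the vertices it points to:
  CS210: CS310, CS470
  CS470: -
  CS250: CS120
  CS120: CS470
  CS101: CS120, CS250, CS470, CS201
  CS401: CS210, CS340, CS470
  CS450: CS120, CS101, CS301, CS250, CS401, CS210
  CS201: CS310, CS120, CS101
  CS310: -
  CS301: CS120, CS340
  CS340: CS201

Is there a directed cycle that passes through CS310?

No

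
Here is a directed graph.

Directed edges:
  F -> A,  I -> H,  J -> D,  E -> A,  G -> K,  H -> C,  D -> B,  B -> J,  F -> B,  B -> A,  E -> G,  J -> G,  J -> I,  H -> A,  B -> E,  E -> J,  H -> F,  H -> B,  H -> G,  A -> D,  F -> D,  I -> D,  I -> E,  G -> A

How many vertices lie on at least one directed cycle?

A vertex is on a directed cycle iff it belongs to a strongly connected component of size ≥ 2 (or has a self-loop).
The vertices on cycles are {A, B, D, E, F, G, H, I, J} — 9 in total.

9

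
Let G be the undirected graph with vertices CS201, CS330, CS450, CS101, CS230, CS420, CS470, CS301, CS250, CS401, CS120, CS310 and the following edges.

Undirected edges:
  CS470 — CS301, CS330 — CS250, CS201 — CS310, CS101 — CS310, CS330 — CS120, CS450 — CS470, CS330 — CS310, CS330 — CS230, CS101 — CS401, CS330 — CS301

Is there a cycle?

DFS, tracking each vertex's parent; an edge to a visited non-parent vertex closes a cycle.
Start from CS101:
visit CS101 (parent –)
  visit CS401 (parent CS101)
    CS401–CS101: parent, skip
  visit CS310 (parent CS101)
    CS310–CS101: parent, skip
    visit CS330 (parent CS310)
      CS330–CS310: parent, skip
      visit CS301 (parent CS330)
        visit CS470 (parent CS301)
          visit CS450 (parent CS470)
            CS450–CS470: parent, skip
          CS470–CS301: parent, skip
        CS301–CS330: parent, skip
      visit CS120 (parent CS330)
        CS120–CS330: parent, skip
      visit CS250 (parent CS330)
        CS250–CS330: parent, skip
      visit CS230 (parent CS330)
        CS230–CS330: parent, skip
    visit CS201 (parent CS310)
      CS201–CS310: parent, skip
visit CS420 (parent –)
No non-parent visited neighbor found — the graph is a forest.

No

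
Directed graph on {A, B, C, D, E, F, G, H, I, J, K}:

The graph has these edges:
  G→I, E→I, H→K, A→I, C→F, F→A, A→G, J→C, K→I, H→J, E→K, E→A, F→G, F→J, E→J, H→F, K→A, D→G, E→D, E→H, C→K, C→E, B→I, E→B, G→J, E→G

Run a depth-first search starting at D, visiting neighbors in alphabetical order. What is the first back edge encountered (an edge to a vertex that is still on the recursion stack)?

DFS from D (visiting neighbors in alphabetical order); mark gray on enter, black on exit:
D gray
  G gray
    I gray
    I black
    J gray
      C gray
        E gray
          A gray
            A→G: G is gray → back edge
First back edge: A → G.

A→G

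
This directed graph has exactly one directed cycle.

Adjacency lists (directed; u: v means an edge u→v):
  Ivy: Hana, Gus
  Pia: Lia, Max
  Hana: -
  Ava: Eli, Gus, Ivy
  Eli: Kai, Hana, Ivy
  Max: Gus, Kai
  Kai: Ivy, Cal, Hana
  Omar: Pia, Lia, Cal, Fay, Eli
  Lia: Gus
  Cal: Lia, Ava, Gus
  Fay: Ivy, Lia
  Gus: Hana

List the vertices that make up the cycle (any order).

Ava, Cal, Eli, Kai

DFS with gray/black marking from Cal:
Cal gray
  Lia gray
    Gus gray
      Hana gray
      Hana black
    Gus black
  Lia black
  Ava gray
    Eli gray
      Kai gray
        Ivy gray
          Ivy→Hana: Hana black — skip
          Ivy→Gus: Gus black — skip
        Ivy black
        Kai→Cal: Cal is gray → back edge
Back edge closes the cycle Cal → Ava → Eli → Kai → Cal; its vertices are {Ava, Cal, Eli, Kai}.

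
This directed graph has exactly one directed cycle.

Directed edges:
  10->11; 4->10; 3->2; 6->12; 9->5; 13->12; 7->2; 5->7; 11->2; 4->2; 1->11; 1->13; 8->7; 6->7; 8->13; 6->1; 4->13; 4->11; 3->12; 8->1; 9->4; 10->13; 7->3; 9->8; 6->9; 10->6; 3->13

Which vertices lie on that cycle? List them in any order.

DFS with gray/black marking from 6:
6 gray
  1 gray
    11 gray
      2 gray
      2 black
    11 black
    13 gray
      12 gray
      12 black
    13 black
  1 black
  6→12: 12 black — skip
  7 gray
    3 gray
      3→2: 2 black — skip
      3→12: 12 black — skip
      3→13: 13 black — skip
    3 black
    7→2: 2 black — skip
  7 black
  9 gray
    4 gray
      4→13: 13 black — skip
      10 gray
        10→11: 11 black — skip
        10→13: 13 black — skip
        10→6: 6 is gray → back edge
Back edge closes the cycle 6 → 9 → 4 → 10 → 6; its vertices are {4, 6, 9, 10}.

4, 6, 9, 10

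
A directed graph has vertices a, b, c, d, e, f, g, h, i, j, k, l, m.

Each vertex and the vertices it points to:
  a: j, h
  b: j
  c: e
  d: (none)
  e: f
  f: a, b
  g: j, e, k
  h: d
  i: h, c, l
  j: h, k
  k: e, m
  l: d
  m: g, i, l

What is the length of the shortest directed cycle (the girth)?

3

For each vertex v, BFS finds the shortest path from v back to v.
The shortest such closed walk is m → g → k → m, length 3.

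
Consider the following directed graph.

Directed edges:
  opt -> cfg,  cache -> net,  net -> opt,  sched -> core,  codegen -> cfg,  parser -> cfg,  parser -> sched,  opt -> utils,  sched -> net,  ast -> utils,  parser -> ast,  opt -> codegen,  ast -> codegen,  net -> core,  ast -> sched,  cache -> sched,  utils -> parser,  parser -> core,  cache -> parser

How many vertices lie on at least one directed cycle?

6

A vertex is on a directed cycle iff it belongs to a strongly connected component of size ≥ 2 (or has a self-loop).
The vertices on cycles are {ast, net, opt, sched, utils, parser} — 6 in total.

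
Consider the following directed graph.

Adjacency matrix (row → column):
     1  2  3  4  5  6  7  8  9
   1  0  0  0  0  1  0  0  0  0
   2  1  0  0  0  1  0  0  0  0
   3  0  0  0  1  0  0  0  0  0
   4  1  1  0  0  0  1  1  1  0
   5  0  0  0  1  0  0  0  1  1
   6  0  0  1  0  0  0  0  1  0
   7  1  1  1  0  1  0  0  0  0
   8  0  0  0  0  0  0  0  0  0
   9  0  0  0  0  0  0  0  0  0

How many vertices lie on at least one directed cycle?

A vertex is on a directed cycle iff it belongs to a strongly connected component of size ≥ 2 (or has a self-loop).
The vertices on cycles are {1, 2, 3, 4, 5, 6, 7} — 7 in total.

7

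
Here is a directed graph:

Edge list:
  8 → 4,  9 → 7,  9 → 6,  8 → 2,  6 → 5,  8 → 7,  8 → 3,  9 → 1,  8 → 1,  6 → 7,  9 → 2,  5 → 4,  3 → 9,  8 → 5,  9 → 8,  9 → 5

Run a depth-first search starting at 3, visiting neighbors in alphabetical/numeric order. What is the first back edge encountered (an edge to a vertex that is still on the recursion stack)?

8→3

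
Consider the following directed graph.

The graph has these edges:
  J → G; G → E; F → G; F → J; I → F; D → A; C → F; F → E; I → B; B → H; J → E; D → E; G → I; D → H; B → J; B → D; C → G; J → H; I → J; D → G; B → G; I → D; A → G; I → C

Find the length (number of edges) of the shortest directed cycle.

3

For each vertex v, BFS finds the shortest path from v back to v.
The shortest such closed walk is I → B → G → I, length 3.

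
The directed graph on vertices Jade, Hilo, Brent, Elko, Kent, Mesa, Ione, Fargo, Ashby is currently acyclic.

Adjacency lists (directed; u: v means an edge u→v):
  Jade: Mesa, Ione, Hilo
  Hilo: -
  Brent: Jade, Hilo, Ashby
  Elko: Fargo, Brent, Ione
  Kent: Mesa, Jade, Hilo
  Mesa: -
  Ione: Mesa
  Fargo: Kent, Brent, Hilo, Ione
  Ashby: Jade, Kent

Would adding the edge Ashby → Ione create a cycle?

No

Adding Ashby→Ione creates a cycle iff Ione can already reach Ashby.
Explore from Ione: no path reaches Ashby. The graph stays acyclic.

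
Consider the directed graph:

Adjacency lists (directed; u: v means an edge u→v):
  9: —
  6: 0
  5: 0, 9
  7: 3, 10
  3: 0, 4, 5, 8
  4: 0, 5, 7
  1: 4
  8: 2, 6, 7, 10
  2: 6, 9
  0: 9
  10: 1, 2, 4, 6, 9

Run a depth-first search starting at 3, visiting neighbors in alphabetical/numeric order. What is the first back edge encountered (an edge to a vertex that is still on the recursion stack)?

7->3

DFS from 3 (visiting neighbors in alphabetical/numeric order); mark gray on enter, black on exit:
3 gray
  0 gray
    9 gray
    9 black
  0 black
  4 gray
    4→0: 0 black — skip
    5 gray
      5→0: 0 black — skip
      5→9: 9 black — skip
    5 black
    7 gray
      7→3: 3 is gray → back edge
First back edge: 7 → 3.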